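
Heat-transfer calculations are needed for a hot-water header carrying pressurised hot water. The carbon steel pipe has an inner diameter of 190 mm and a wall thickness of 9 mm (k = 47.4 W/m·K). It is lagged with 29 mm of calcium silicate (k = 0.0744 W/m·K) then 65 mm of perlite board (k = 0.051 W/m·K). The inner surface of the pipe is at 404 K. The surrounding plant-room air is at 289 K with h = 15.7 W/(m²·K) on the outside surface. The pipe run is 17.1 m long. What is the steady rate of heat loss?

Radial resistances (cylindrical: R_cond = ln(r_o/r_i)/(2πkL), R_conv = 1/(h·2πrL)):
R_carbon steel pipe wall = ln(104/95)/(2π×47.4×17.1) = 1.777×10^-5 K/W
R_calcium silicate = ln(133/104)/(2π×0.0744×17.1) = 0.03077 K/W
R_perlite board = ln(198/133)/(2π×0.051×17.1) = 0.07262 K/W
R_outer film = 1/(h_o·2πr_oL) = 1/(15.7×2π×0.198×17.1) = 0.002994 K/W
R_total = 0.1064 K/W
Q = ΔT/R_total = 115/0.1064

Q ≈ 1080 W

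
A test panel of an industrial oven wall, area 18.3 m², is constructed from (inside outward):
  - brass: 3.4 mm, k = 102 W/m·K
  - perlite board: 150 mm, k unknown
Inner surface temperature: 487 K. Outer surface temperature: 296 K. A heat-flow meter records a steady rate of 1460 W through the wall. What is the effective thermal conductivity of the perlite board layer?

k ≈ 0.0627 W/(m·K)

Model the wall as resistances in series:
R_brass = L/(kA) = 0.0034/(102×18.3) = 1.821×10^-6 K/W
Sum of known resistances R_other = 1.821×10^-6 K/W
Total R = ΔT/Q = 191/1460 = 0.1308 K/W
R_perlite board = R_total − R_other = 0.1308 K/W
k = L/(R·A) = 0.15/(0.1308×18.3)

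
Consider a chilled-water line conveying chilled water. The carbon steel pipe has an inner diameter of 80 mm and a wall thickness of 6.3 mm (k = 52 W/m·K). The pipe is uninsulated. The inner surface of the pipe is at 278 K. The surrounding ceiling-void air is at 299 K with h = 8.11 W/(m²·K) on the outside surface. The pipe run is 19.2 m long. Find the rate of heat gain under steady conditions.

For a radial system each layer contributes R = ln(r_out/r_in)/(2πkL); films add R = 1/(hA).
R_carbon steel pipe wall = ln(46.3/40)/(2π×52×19.2) = 2.332×10^-5 K/W
R_outer film = 1/(h_o·2πr_oL) = 1/(8.11×2π×0.0463×19.2) = 0.02208 K/W
R_total = 0.0221 K/W
Q = ΔT/R_total = 21/0.0221

Q ≈ 950 W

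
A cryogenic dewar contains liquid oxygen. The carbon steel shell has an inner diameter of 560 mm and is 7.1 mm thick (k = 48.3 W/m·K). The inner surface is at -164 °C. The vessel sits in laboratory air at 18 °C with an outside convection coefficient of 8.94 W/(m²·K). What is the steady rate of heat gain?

Radial (spherical) resistances in series:
R_carbon steel shell = (1/0.28 − 1/0.2871)/(4π×48.3) = 1.455×10^-4 K/W
R_outer film = 1/(h·4πr_o²) = 1/(8.94×4π×0.2871²) = 0.108 K/W
R_total = 0.1081 K/W
Q = ΔT/R_total = 182/0.1081

Q ≈ 1680 W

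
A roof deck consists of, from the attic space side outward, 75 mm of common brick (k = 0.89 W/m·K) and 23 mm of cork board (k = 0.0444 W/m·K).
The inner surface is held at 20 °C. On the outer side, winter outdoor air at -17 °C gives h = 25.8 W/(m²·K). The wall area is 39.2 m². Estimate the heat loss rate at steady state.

Thermal resistances in series:
R_common brick = L/(kA) = 0.075/(0.89×39.2) = 0.00215 K/W
R_cork board = L/(kA) = 0.023/(0.0444×39.2) = 0.01321 K/W
R_outer film = 1/(h_o·A) = 1/(25.8×39.2) = 9.888×10^-4 K/W
R_total = 0.01635 K/W
Q = ΔT / R_total = 37 / 0.01635

Q ≈ 2260 W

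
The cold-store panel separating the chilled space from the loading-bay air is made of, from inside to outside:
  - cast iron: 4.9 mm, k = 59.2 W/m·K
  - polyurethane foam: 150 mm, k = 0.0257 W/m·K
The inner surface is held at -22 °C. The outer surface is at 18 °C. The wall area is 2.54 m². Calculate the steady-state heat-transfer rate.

Q ≈ 17.4 W

Thermal resistances in series:
R_cast iron = L/(kA) = 0.0049/(59.2×2.54) = 3.259×10^-5 K/W
R_polyurethane foam = L/(kA) = 0.15/(0.0257×2.54) = 2.298 K/W
R_total = 2.298 K/W
Q = ΔT / R_total = 40 / 2.298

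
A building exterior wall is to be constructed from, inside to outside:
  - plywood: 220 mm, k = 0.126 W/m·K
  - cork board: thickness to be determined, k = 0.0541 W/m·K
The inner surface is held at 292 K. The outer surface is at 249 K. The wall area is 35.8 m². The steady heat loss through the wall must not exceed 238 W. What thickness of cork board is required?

L ≈ 255 mm

Using the resistance-network approach (series):
R_plywood = L/(kA) = 0.22/(0.126×35.8) = 0.04877 K/W
Sum of the known resistances R_other = 0.04877 K/W
Required total resistance R_tot = ΔT/Q_allow = 43/238 = 0.1807 K/W
R_cork board = R_tot − R_other = 0.1319 K/W
L = R·k·A = 0.1319×0.0541×35.8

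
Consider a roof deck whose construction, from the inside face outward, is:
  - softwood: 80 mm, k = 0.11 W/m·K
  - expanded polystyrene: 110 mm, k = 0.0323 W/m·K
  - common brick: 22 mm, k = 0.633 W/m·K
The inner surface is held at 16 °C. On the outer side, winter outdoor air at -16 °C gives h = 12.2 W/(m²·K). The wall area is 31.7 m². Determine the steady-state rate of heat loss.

Thermal resistances in series:
R_softwood = L/(kA) = 0.08/(0.11×31.7) = 0.02294 K/W
R_expanded polystyrene = L/(kA) = 0.11/(0.0323×31.7) = 0.1074 K/W
R_common brick = L/(kA) = 0.022/(0.633×31.7) = 0.001096 K/W
R_outer film = 1/(h_o·A) = 1/(12.2×31.7) = 0.002586 K/W
R_total = 0.1341 K/W
Q = ΔT / R_total = 32 / 0.1341

Q ≈ 239 W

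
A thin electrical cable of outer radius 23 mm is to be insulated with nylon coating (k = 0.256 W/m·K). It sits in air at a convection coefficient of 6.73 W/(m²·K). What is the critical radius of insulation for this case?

r_cr ≈ 38 mm

For a cylinder r_cr = k/h = 0.256/6.73
r_cr = 38 mm; since the bare radius (23 mm) is below r_cr, adding a thin layer of insulation will *increase* heat loss.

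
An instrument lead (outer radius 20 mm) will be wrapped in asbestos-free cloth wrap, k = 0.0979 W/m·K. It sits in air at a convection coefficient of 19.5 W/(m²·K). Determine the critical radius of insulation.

For a cylinder r_cr = k/h = 0.0979/19.5
r_cr = 5.02 mm; since the bare radius (20 mm) is above r_cr, any added insulation will reduce heat loss.

r_cr ≈ 5.02 mm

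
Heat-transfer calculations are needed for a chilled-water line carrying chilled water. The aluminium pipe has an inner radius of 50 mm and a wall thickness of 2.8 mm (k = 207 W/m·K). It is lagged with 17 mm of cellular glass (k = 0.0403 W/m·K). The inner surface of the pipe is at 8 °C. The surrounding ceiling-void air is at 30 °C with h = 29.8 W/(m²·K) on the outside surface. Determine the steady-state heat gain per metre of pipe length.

Cylindrical conduction, so R = ln(r₂/r₁)/(2πkL) per layer, in series:
R_aluminium pipe wall = ln(52.8/50)/(2π×207×1) = 4.189×10^-5 K/W
R_cellular glass = ln(69.8/52.8)/(2π×0.0403×1) = 1.102 K/W
R_outer film = 1/(h_o·2πr_oL) = 1/(29.8×2π×0.0698×1) = 0.07652 K/W
R_total = 1.179 K/W
Q = ΔT/R_total = 22/1.179

q′ ≈ 18.7 W/m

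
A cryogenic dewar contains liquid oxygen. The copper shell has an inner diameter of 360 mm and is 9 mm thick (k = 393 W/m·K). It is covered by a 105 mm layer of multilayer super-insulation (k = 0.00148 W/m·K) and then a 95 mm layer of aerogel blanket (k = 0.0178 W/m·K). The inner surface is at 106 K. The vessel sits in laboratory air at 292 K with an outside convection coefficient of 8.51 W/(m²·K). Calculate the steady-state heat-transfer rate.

For a spherical shell R = (1/r₁ − 1/r₂)/(4πk); film R = 1/(h·4πr²). In series:
R_copper shell = (1/0.18 − 1/0.189)/(4π×393) = 5.357×10^-5 K/W
R_multilayer super-insulation = (1/0.189 − 1/0.294)/(4π×0.00148) = 101.6 K/W
R_aerogel blanket = (1/0.294 − 1/0.389)/(4π×0.0178) = 3.714 K/W
R_outer film = 1/(h·4πr_o²) = 1/(8.51×4π×0.389²) = 0.0618 K/W
R_total = 105.4 K/W
Q = ΔT/R_total = 186/105.4

Q ≈ 1.77 W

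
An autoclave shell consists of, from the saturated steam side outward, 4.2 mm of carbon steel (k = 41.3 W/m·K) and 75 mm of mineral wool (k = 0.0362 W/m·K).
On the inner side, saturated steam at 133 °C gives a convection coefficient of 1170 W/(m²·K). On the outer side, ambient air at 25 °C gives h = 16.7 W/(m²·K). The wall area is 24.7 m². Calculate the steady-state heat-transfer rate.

Model the wall as resistances in series:
R_inner film = 1/(h_i·A) = 1/(1170×24.7) = 3.46×10^-5 K/W
R_carbon steel = L/(kA) = 0.0042/(41.3×24.7) = 4.117×10^-6 K/W
R_mineral wool = L/(kA) = 0.075/(0.0362×24.7) = 0.08388 K/W
R_outer film = 1/(h_o·A) = 1/(16.7×24.7) = 0.002424 K/W
R_total = 0.08634 K/W
Q = ΔT / R_total = 108 / 0.08634

Q ≈ 1250 W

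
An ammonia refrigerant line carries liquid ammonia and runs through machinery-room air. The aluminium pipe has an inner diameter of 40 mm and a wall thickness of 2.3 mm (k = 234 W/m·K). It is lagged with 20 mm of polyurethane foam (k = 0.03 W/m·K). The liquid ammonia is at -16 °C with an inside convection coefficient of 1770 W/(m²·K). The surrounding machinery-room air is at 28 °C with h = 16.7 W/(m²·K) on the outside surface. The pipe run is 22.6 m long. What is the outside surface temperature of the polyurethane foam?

Radial resistances (cylindrical: R_cond = ln(r_o/r_i)/(2πkL), R_conv = 1/(h·2πrL)):
R_inner film = 1/(h_i·2πr₁L) = 1/(1770×2π×0.02×22.6) = 1.989×10^-4 K/W
R_aluminium pipe wall = ln(22.3/20)/(2π×234×22.6) = 3.276×10^-6 K/W
R_polyurethane foam = ln(42.3/22.3)/(2π×0.03×22.6) = 0.1503 K/W
R_outer film = 1/(h_o·2πr_oL) = 1/(16.7×2π×0.0423×22.6) = 0.009969 K/W
R_total = 0.1605 K/W
Q = ΔT/R_total = 44/0.1605
Q = 274 W
T_interface = T_inner + Q·ΣR(inner→interface) = -16 + 274×0.1505

T ≈ 25.3 °C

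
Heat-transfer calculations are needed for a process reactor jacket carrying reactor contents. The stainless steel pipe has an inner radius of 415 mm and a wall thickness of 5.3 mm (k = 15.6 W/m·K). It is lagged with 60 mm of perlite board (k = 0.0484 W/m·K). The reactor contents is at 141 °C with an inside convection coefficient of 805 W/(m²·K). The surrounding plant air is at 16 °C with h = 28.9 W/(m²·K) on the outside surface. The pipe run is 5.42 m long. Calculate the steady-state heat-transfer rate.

Cylindrical conduction, so R = ln(r₂/r₁)/(2πkL) per layer, in series:
R_inner film = 1/(h_i·2πr₁L) = 1/(805×2π×0.415×5.42) = 8.79×10^-5 K/W
R_stainless steel pipe wall = ln(420.3/415)/(2π×15.6×5.42) = 2.389×10^-5 K/W
R_perlite board = ln(480.3/420.3)/(2π×0.0484×5.42) = 0.08096 K/W
R_outer film = 1/(h_o·2πr_oL) = 1/(28.9×2π×0.4803×5.42) = 0.002115 K/W
R_total = 0.08319 K/W
Q = ΔT/R_total = 125/0.08319

Q ≈ 1500 W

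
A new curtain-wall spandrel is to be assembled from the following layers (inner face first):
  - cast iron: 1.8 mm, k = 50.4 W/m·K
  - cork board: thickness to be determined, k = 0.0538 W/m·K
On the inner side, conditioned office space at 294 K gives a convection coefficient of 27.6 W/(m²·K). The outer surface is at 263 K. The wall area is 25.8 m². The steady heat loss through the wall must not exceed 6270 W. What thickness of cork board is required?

Thermal resistances in series:
R_inner film = 1/(h_i·A) = 1/(27.6×25.8) = 0.001404 K/W
R_cast iron = L/(kA) = 0.0018/(50.4×25.8) = 1.384×10^-6 K/W
Sum of the known resistances R_other = 0.001406 K/W
Required total resistance R_tot = ΔT/Q_allow = 31/6270 = 0.004944 K/W
R_cork board = R_tot − R_other = 0.003538 K/W
L = R·k·A = 0.003538×0.0538×25.8

L ≈ 4.91 mm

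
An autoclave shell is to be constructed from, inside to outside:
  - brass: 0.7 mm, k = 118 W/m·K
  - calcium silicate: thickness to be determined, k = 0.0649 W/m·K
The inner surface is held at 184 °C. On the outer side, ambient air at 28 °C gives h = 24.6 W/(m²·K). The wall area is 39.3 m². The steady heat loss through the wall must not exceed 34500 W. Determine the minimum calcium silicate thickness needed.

L ≈ 8.89 mm

Series thermal resistances:
R_brass = L/(kA) = 0.0007/(118×39.3) = 1.509×10^-7 K/W
R_outer film = 1/(h_o·A) = 1/(24.6×39.3) = 0.001034 K/W
Sum of the known resistances R_other = 0.001035 K/W
Required total resistance R_tot = ΔT/Q_allow = 156/34500 = 0.004522 K/W
R_calcium silicate = R_tot − R_other = 0.003487 K/W
L = R·k·A = 0.003487×0.0649×39.3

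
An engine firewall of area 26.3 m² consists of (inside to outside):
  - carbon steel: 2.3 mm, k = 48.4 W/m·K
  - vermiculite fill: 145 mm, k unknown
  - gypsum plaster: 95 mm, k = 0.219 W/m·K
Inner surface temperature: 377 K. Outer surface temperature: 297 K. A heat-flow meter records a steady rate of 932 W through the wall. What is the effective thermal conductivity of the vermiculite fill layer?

Model the wall as resistances in series:
R_carbon steel = L/(kA) = 0.0023/(48.4×26.3) = 1.807×10^-6 K/W
R_gypsum plaster = L/(kA) = 0.095/(0.219×26.3) = 0.01649 K/W
Sum of known resistances R_other = 0.0165 K/W
Total R = ΔT/Q = 80/932 = 0.08584 K/W
R_vermiculite fill = R_total − R_other = 0.06934 K/W
k = L/(R·A) = 0.145/(0.06934×26.3)

k ≈ 0.0795 W/(m·K)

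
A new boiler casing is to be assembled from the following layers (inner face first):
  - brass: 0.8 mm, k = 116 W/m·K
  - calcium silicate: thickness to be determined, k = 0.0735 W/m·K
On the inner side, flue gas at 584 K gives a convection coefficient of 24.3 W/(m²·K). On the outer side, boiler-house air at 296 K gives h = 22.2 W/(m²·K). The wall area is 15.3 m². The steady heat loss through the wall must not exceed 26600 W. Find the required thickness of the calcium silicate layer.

Treating each layer as a thermal resistance in series:
R_inner film = 1/(h_i·A) = 1/(24.3×15.3) = 0.00269 K/W
R_brass = L/(kA) = 0.0008/(116×15.3) = 4.508×10^-7 K/W
R_outer film = 1/(h_o·A) = 1/(22.2×15.3) = 0.002944 K/W
Sum of the known resistances R_other = 0.005634 K/W
Required total resistance R_tot = ΔT/Q_allow = 288/26600 = 0.01083 K/W
R_calcium silicate = R_tot − R_other = 0.005193 K/W
L = R·k·A = 0.005193×0.0735×15.3

L ≈ 5.84 mm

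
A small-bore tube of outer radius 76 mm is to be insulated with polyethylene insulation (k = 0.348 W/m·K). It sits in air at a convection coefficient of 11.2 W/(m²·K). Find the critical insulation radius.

r_cr ≈ 31.1 mm

For a cylinder r_cr = k/h = 0.348/11.2
r_cr = 31.1 mm; since the bare radius (76 mm) is above r_cr, any added insulation will reduce heat loss.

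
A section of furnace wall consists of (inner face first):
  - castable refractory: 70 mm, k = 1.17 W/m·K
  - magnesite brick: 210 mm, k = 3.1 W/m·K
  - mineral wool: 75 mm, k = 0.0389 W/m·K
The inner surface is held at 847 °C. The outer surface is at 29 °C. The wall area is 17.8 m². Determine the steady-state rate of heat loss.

Using the resistance-network approach (series):
R_castable refractory = L/(kA) = 0.07/(1.17×17.8) = 0.003361 K/W
R_magnesite brick = L/(kA) = 0.21/(3.1×17.8) = 0.003806 K/W
R_mineral wool = L/(kA) = 0.075/(0.0389×17.8) = 0.1083 K/W
R_total = 0.1155 K/W
Q = ΔT / R_total = 818 / 0.1155

Q ≈ 7080 W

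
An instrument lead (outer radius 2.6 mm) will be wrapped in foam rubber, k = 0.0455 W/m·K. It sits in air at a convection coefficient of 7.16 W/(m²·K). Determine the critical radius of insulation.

For a cylinder r_cr = k/h = 0.0455/7.16
r_cr = 6.35 mm; since the bare radius (2.6 mm) is below r_cr, adding a thin layer of insulation will *increase* heat loss.

r_cr ≈ 6.35 mm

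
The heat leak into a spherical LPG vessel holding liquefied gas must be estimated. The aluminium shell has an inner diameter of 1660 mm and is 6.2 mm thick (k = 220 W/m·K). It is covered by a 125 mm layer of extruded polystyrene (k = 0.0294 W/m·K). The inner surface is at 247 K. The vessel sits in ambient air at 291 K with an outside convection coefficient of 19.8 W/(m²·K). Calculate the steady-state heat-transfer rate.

Q ≈ 103 W

Radial (spherical) resistances in series:
R_aluminium shell = (1/0.83 − 1/0.8362)/(4π×220) = 3.231×10^-6 K/W
R_extruded polystyrene = (1/0.8362 − 1/0.9612)/(4π×0.0294) = 0.4209 K/W
R_outer film = 1/(h·4πr_o²) = 1/(19.8×4π×0.9612²) = 0.00435 K/W
R_total = 0.4253 K/W
Q = ΔT/R_total = 44/0.4253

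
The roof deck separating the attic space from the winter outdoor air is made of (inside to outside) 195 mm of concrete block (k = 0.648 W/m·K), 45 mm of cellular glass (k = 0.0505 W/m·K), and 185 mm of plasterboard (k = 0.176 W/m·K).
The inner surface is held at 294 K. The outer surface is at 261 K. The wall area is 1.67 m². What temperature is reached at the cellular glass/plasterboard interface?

Using the resistance-network approach (series):
R_concrete block = L/(kA) = 0.195/(0.648×1.67) = 0.1802 K/W
R_cellular glass = L/(kA) = 0.045/(0.0505×1.67) = 0.5336 K/W
R_plasterboard = L/(kA) = 0.185/(0.176×1.67) = 0.6294 K/W
R_total = 1.343 K/W;  Q = ΔT/R_total = 33/1.343 = 24.57 W
T_interface = T_inner − Q·ΣR(inner→interface) = 294 − 24.6×0.7138

T ≈ 276 K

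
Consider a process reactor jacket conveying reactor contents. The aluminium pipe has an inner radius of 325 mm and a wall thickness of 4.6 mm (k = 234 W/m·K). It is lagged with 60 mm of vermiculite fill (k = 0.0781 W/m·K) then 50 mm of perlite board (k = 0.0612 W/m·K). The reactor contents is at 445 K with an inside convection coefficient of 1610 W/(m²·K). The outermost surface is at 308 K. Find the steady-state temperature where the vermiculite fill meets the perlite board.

T ≈ 374 K

For a radial system each layer contributes R = ln(r_out/r_in)/(2πkL); films add R = 1/(hA).
R_inner film = 1/(h_i·2πr₁L) = 1/(1610×2π×0.325×1) = 3.042×10^-4 K/W
R_aluminium pipe wall = ln(329.6/325)/(2π×234×1) = 9.559×10^-6 K/W
R_vermiculite fill = ln(389.6/329.6)/(2π×0.0781×1) = 0.3408 K/W
R_perlite board = ln(439.6/389.6)/(2π×0.0612×1) = 0.314 K/W
R_total = 0.6551 K/W
Q = ΔT/R_total = 137/0.6551
Q = 209 W/m
T_interface = T_inner − Q·ΣR(inner→interface) = 445 − 209×0.3411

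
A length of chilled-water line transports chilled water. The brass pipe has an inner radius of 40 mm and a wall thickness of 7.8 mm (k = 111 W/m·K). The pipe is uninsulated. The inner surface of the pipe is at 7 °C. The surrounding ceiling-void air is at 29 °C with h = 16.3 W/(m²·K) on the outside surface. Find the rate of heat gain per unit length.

Per-layer cylindrical resistances, series-summed:
R_brass pipe wall = ln(47.8/40)/(2π×111×1) = 2.554×10^-4 K/W
R_outer film = 1/(h_o·2πr_oL) = 1/(16.3×2π×0.0478×1) = 0.2043 K/W
R_total = 0.2045 K/W
Q = ΔT/R_total = 22/0.2045

q′ ≈ 108 W/m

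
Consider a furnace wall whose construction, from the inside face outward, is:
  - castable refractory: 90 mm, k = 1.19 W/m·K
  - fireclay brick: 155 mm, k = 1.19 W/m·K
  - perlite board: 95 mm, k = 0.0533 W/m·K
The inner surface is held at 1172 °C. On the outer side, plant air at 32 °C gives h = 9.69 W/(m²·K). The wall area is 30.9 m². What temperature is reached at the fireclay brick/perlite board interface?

Using the resistance-network approach (series):
R_castable refractory = L/(kA) = 0.09/(1.19×30.9) = 0.002448 K/W
R_fireclay brick = L/(kA) = 0.155/(1.19×30.9) = 0.004215 K/W
R_perlite board = L/(kA) = 0.095/(0.0533×30.9) = 0.05768 K/W
R_outer film = 1/(h_o·A) = 1/(9.69×30.9) = 0.00334 K/W
R_total = 0.06768 K/W;  Q = ΔT/R_total = 1140/0.06768 = 16840 W
T_interface = T_inner − Q·ΣR(inner→interface) = 1172 − 16800×0.006663

T ≈ 1060 °C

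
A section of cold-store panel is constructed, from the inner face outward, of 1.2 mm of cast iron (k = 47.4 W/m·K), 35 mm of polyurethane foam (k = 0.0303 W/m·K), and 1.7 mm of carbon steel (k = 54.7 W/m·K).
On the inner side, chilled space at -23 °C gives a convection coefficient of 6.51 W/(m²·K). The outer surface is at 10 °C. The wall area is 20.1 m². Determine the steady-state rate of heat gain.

Series thermal resistances:
R_inner film = 1/(h_i·A) = 1/(6.51×20.1) = 0.007642 K/W
R_cast iron = L/(kA) = 0.0012/(47.4×20.1) = 1.26×10^-6 K/W
R_polyurethane foam = L/(kA) = 0.035/(0.0303×20.1) = 0.05747 K/W
R_carbon steel = L/(kA) = 0.0017/(54.7×20.1) = 1.546×10^-6 K/W
R_total = 0.06511 K/W
Q = ΔT / R_total = 33 / 0.06511

Q ≈ 507 W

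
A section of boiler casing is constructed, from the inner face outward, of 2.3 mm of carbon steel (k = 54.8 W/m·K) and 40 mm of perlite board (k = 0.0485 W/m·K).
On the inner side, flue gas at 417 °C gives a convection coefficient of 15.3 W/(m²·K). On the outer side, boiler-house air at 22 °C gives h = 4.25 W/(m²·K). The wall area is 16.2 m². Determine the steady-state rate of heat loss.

Model the wall as resistances in series:
R_inner film = 1/(h_i·A) = 1/(15.3×16.2) = 0.004035 K/W
R_carbon steel = L/(kA) = 0.0023/(54.8×16.2) = 2.591×10^-6 K/W
R_perlite board = L/(kA) = 0.04/(0.0485×16.2) = 0.05091 K/W
R_outer film = 1/(h_o·A) = 1/(4.25×16.2) = 0.01452 K/W
R_total = 0.06947 K/W
Q = ΔT / R_total = 395 / 0.06947

Q ≈ 5690 W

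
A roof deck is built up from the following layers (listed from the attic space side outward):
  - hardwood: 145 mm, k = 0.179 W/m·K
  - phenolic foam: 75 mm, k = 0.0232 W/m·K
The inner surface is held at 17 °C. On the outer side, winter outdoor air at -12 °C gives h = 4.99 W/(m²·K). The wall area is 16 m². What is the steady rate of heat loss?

Q ≈ 109 W

Using the resistance-network approach (series):
R_hardwood = L/(kA) = 0.145/(0.179×16) = 0.05063 K/W
R_phenolic foam = L/(kA) = 0.075/(0.0232×16) = 0.202 K/W
R_outer film = 1/(h_o·A) = 1/(4.99×16) = 0.01253 K/W
R_total = 0.2652 K/W
Q = ΔT / R_total = 29 / 0.2652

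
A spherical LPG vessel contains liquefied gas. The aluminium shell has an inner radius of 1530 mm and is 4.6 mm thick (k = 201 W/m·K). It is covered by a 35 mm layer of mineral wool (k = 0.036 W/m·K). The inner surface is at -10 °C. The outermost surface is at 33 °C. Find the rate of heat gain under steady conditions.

Q ≈ 1340 W

For a spherical shell R = (1/r₁ − 1/r₂)/(4πk); film R = 1/(h·4πr²). In series:
R_aluminium shell = (1/1.53 − 1/1.5346)/(4π×201) = 7.756×10^-7 K/W
R_mineral wool = (1/1.5346 − 1/1.5696)/(4π×0.036) = 0.03212 K/W
R_total = 0.03212 K/W
Q = ΔT/R_total = 43/0.03212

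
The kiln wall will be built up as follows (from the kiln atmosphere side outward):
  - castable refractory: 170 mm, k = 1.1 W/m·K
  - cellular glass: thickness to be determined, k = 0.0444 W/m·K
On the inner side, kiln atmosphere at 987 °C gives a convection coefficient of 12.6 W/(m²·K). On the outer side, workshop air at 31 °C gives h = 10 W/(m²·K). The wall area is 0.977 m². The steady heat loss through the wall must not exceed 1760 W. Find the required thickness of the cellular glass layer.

Thermal resistances in series:
R_inner film = 1/(h_i·A) = 1/(12.6×0.977) = 0.08123 K/W
R_castable refractory = L/(kA) = 0.17/(1.1×0.977) = 0.1582 K/W
R_outer film = 1/(h_o·A) = 1/(10×0.977) = 0.1024 K/W
Sum of the known resistances R_other = 0.3418 K/W
Required total resistance R_tot = ΔT/Q_allow = 956/1760 = 0.5432 K/W
R_cellular glass = R_tot − R_other = 0.2014 K/W
L = R·k·A = 0.2014×0.0444×0.977

L ≈ 8.74 mm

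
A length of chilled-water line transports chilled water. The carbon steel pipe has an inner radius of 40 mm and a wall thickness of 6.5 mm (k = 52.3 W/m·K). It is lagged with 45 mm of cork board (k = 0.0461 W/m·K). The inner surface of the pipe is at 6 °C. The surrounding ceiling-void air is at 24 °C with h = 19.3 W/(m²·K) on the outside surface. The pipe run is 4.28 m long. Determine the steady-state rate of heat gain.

Treating each annulus and film as a series resistance:
R_carbon steel pipe wall = ln(46.5/40)/(2π×52.3×4.28) = 1.071×10^-4 K/W
R_cork board = ln(91.5/46.5)/(2π×0.0461×4.28) = 0.546 K/W
R_outer film = 1/(h_o·2πr_oL) = 1/(19.3×2π×0.0915×4.28) = 0.02106 K/W
R_total = 0.5672 K/W
Q = ΔT/R_total = 18/0.5672

Q ≈ 31.7 W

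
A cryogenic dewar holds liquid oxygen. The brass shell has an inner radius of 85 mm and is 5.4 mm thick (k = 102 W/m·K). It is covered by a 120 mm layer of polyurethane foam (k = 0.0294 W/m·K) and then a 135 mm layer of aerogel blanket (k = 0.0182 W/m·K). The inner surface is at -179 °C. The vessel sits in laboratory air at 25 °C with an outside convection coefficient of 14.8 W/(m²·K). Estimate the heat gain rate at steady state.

For a spherical shell R = (1/r₁ − 1/r₂)/(4πk); film R = 1/(h·4πr²). In series:
R_brass shell = (1/0.085 − 1/0.0904)/(4π×102) = 5.483×10^-4 K/W
R_polyurethane foam = (1/0.0904 − 1/0.2104)/(4π×0.0294) = 17.08 K/W
R_aerogel blanket = (1/0.2104 − 1/0.3454)/(4π×0.0182) = 8.122 K/W
R_outer film = 1/(h·4πr_o²) = 1/(14.8×4π×0.3454²) = 0.04507 K/W
R_total = 25.24 K/W
Q = ΔT/R_total = 204/25.24

Q ≈ 8.08 W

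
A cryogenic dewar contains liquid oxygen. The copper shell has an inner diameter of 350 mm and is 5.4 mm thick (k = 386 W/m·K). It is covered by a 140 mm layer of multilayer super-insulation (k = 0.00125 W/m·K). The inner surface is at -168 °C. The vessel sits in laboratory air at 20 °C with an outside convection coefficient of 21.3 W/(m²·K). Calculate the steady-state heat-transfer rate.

Each spherical layer contributes R = (1/r_i − 1/r_o)/(4πk):
R_copper shell = (1/0.175 − 1/0.1804)/(4π×386) = 3.526×10^-5 K/W
R_multilayer super-insulation = (1/0.1804 − 1/0.3204)/(4π×0.00125) = 154.2 K/W
R_outer film = 1/(h·4πr_o²) = 1/(21.3×4π×0.3204²) = 0.03639 K/W
R_total = 154.2 K/W
Q = ΔT/R_total = 188/154.2

Q ≈ 1.22 W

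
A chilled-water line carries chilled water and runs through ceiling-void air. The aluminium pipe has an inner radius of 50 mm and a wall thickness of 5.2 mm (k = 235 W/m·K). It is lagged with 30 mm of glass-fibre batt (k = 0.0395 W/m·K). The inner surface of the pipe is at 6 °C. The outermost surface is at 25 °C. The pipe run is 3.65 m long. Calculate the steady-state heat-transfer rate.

Radial resistances (cylindrical: R_cond = ln(r_o/r_i)/(2πkL), R_conv = 1/(h·2πrL)):
R_aluminium pipe wall = ln(55.2/50)/(2π×235×3.65) = 1.836×10^-5 K/W
R_glass-fibre batt = ln(85.2/55.2)/(2π×0.0395×3.65) = 0.4791 K/W
R_total = 0.4792 K/W
Q = ΔT/R_total = 19/0.4792

Q ≈ 39.7 W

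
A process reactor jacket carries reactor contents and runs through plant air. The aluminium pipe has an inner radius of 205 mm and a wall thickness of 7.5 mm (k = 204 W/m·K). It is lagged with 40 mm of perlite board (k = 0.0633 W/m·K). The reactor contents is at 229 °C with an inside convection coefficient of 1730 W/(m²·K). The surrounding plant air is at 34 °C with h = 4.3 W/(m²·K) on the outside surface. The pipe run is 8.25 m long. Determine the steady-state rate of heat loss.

Radial resistances (cylindrical: R_cond = ln(r_o/r_i)/(2πkL), R_conv = 1/(h·2πrL)):
R_inner film = 1/(h_i·2πr₁L) = 1/(1730×2π×0.205×8.25) = 5.44×10^-5 K/W
R_aluminium pipe wall = ln(212.5/205)/(2π×204×8.25) = 3.398×10^-6 K/W
R_perlite board = ln(252.5/212.5)/(2π×0.0633×8.25) = 0.05256 K/W
R_outer film = 1/(h_o·2πr_oL) = 1/(4.3×2π×0.2525×8.25) = 0.01777 K/W
R_total = 0.07039 K/W
Q = ΔT/R_total = 195/0.07039

Q ≈ 2770 W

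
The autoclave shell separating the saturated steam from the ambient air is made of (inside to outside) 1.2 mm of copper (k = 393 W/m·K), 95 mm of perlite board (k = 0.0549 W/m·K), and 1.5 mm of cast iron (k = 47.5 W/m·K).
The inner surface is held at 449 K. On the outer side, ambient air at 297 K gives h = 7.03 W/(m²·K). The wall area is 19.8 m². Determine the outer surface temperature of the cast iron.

Treating each layer as a thermal resistance in series:
R_copper = L/(kA) = 0.0012/(393×19.8) = 1.542×10^-7 K/W
R_perlite board = L/(kA) = 0.095/(0.0549×19.8) = 0.08739 K/W
R_cast iron = L/(kA) = 0.0015/(47.5×19.8) = 1.595×10^-6 K/W
R_outer film = 1/(h_o·A) = 1/(7.03×19.8) = 0.007184 K/W
R_total = 0.09458 K/W;  Q = ΔT/R_total = 152/0.09458 = 1607 W
T_interface = T_inner − Q·ΣR(inner→interface) = 449 − 1610×0.0874

T ≈ 309 K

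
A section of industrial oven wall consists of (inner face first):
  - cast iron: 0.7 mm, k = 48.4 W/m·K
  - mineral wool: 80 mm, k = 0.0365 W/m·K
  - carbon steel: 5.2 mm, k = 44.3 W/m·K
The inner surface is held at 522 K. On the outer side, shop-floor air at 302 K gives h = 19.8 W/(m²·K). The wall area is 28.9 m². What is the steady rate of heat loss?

Q ≈ 2840 W

Using the resistance-network approach (series):
R_cast iron = L/(kA) = 0.0007/(48.4×28.9) = 5.004×10^-7 K/W
R_mineral wool = L/(kA) = 0.08/(0.0365×28.9) = 0.07584 K/W
R_carbon steel = L/(kA) = 0.0052/(44.3×28.9) = 4.062×10^-6 K/W
R_outer film = 1/(h_o·A) = 1/(19.8×28.9) = 0.001748 K/W
R_total = 0.07759 K/W
Q = ΔT / R_total = 220 / 0.07759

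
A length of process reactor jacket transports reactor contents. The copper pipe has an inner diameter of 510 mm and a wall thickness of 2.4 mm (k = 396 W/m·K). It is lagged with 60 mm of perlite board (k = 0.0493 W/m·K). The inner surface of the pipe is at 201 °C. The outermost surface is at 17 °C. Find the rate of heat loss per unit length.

q′ ≈ 272 W/m

Treating each annulus and film as a series resistance:
R_copper pipe wall = ln(257.4/255)/(2π×396×1) = 3.765×10^-6 K/W
R_perlite board = ln(317.4/257.4)/(2π×0.0493×1) = 0.6764 K/W
R_total = 0.6764 K/W
Q = ΔT/R_total = 184/0.6764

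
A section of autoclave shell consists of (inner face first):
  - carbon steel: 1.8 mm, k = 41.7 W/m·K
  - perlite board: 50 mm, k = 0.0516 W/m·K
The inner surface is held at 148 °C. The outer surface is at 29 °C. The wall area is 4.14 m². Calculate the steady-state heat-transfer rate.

Using the resistance-network approach (series):
R_carbon steel = L/(kA) = 0.0018/(41.7×4.14) = 1.043×10^-5 K/W
R_perlite board = L/(kA) = 0.05/(0.0516×4.14) = 0.2341 K/W
R_total = 0.2341 K/W
Q = ΔT / R_total = 119 / 0.2341

Q ≈ 508 W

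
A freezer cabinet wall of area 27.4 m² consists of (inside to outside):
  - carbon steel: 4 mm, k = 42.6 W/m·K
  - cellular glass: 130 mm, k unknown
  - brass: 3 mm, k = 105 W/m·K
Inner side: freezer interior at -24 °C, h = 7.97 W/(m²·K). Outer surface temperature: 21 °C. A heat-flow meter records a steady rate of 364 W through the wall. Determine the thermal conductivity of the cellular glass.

k ≈ 0.0399 W/(m·K)

Using the resistance-network approach (series):
R_inner film = 1/(h_i·A) = 1/(7.97×27.4) = 0.004579 K/W
R_carbon steel = L/(kA) = 0.004/(42.6×27.4) = 3.427×10^-6 K/W
R_brass = L/(kA) = 0.003/(105×27.4) = 1.043×10^-6 K/W
Sum of known resistances R_other = 0.004584 K/W
Total R = ΔT/Q = 45/364 = 0.1236 K/W
R_cellular glass = R_total − R_other = 0.119 K/W
k = L/(R·A) = 0.13/(0.119×27.4)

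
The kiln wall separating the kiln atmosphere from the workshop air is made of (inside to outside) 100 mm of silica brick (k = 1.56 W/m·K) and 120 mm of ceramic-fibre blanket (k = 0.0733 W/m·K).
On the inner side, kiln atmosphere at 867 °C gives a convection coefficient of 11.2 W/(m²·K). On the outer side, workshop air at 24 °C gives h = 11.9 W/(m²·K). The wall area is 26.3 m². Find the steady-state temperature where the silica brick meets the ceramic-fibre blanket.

T ≈ 798 °C

Using the resistance-network approach (series):
R_inner film = 1/(h_i·A) = 1/(11.2×26.3) = 0.003395 K/W
R_silica brick = L/(kA) = 0.1/(1.56×26.3) = 0.002437 K/W
R_ceramic-fibre blanket = L/(kA) = 0.12/(0.0733×26.3) = 0.06225 K/W
R_outer film = 1/(h_o·A) = 1/(11.9×26.3) = 0.003195 K/W
R_total = 0.07127 K/W;  Q = ΔT/R_total = 843/0.07127 = 11830 W
T_interface = T_inner − Q·ΣR(inner→interface) = 867 − 11800×0.005832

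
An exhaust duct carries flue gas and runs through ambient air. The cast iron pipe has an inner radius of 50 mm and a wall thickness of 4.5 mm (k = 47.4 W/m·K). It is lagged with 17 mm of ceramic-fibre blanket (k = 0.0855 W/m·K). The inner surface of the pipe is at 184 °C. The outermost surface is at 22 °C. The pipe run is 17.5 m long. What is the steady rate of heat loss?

Radial resistances (cylindrical: R_cond = ln(r_o/r_i)/(2πkL), R_conv = 1/(h·2πrL)):
R_cast iron pipe wall = ln(54.5/50)/(2π×47.4×17.5) = 1.653×10^-5 K/W
R_ceramic-fibre blanket = ln(71.5/54.5)/(2π×0.0855×17.5) = 0.02888 K/W
R_total = 0.0289 K/W
Q = ΔT/R_total = 162/0.0289

Q ≈ 5610 W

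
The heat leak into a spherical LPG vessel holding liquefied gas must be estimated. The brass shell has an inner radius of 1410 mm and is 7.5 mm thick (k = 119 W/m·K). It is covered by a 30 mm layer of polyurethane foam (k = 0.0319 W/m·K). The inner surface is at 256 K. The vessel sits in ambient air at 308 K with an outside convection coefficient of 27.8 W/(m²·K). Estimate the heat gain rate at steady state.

Q ≈ 1370 W

Radial (spherical) resistances in series:
R_brass shell = (1/1.41 − 1/1.4175)/(4π×119) = 2.509×10^-6 K/W
R_polyurethane foam = (1/1.4175 − 1/1.4475)/(4π×0.0319) = 0.03647 K/W
R_outer film = 1/(h·4πr_o²) = 1/(27.8×4π×1.4475²) = 0.001366 K/W
R_total = 0.03784 K/W
Q = ΔT/R_total = 52/0.03784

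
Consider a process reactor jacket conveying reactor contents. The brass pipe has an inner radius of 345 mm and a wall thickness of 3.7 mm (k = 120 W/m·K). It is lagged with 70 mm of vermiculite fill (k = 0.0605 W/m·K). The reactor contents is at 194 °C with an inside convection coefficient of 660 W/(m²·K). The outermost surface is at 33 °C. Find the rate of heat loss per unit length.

Treating each annulus and film as a series resistance:
R_inner film = 1/(h_i·2πr₁L) = 1/(660×2π×0.345×1) = 6.99×10^-4 K/W
R_brass pipe wall = ln(348.7/345)/(2π×120×1) = 1.415×10^-5 K/W
R_vermiculite fill = ln(418.7/348.7)/(2π×0.0605×1) = 0.4813 K/W
R_total = 0.482 K/W
Q = ΔT/R_total = 161/0.482

q′ ≈ 334 W/m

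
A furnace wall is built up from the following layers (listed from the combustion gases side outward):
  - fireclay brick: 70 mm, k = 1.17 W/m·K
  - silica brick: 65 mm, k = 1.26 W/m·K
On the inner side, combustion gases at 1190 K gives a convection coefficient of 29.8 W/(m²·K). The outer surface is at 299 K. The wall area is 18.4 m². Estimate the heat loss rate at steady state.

Treating each layer as a thermal resistance in series:
R_inner film = 1/(h_i·A) = 1/(29.8×18.4) = 0.001824 K/W
R_fireclay brick = L/(kA) = 0.07/(1.17×18.4) = 0.003252 K/W
R_silica brick = L/(kA) = 0.065/(1.26×18.4) = 0.002804 K/W
R_total = 0.007879 K/W
Q = ΔT / R_total = 891 / 0.007879

Q ≈ 113000 W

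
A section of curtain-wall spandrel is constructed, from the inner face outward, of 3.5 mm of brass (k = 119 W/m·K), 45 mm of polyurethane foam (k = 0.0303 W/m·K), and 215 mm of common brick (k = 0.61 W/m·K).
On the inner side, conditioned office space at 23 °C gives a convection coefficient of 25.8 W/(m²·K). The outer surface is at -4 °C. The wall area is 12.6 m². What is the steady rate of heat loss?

Thermal resistances in series:
R_inner film = 1/(h_i·A) = 1/(25.8×12.6) = 0.003076 K/W
R_brass = L/(kA) = 0.0035/(119×12.6) = 2.334×10^-6 K/W
R_polyurethane foam = L/(kA) = 0.045/(0.0303×12.6) = 0.1179 K/W
R_common brick = L/(kA) = 0.215/(0.61×12.6) = 0.02797 K/W
R_total = 0.1489 K/W
Q = ΔT / R_total = 27 / 0.1489

Q ≈ 181 W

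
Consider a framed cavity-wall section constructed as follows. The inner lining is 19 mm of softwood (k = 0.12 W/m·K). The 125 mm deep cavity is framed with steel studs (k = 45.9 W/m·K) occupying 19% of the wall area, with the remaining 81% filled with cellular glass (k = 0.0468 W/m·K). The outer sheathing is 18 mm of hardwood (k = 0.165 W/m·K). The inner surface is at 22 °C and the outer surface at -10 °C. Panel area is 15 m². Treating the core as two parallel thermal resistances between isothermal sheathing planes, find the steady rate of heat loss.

Q ≈ 1700 W

Sheathing layers in series; stud and cavity paths in parallel between them.
R_inner = 0.019/(0.12×15) = 0.01056 K/W
R_stud  = 0.125/(45.9×0.19×15) = 9.555×10^-4 K/W
R_cav   = 0.125/(0.0468×0.81×15) = 0.2198 K/W
1/R_core = 1/R_stud + 1/R_cav → R_core = 9.514×10^-4 K/W
R_outer = 0.018/(0.165×15) = 0.007273 K/W
R_total = 0.01878 K/W
Q = ΔT/R_total = 32/0.01878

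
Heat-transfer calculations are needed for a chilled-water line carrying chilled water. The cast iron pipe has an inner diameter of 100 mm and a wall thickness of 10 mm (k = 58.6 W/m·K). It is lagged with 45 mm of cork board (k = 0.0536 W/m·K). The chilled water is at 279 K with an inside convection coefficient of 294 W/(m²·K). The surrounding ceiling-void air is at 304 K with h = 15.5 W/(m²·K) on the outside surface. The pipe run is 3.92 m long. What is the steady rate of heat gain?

Per-layer cylindrical resistances, series-summed:
R_inner film = 1/(h_i·2πr₁L) = 1/(294×2π×0.05×3.92) = 0.002762 K/W
R_cast iron pipe wall = ln(60/50)/(2π×58.6×3.92) = 1.263×10^-4 K/W
R_cork board = ln(105/60)/(2π×0.0536×3.92) = 0.4239 K/W
R_outer film = 1/(h_o·2πr_oL) = 1/(15.5×2π×0.105×3.92) = 0.02495 K/W
R_total = 0.4517 K/W
Q = ΔT/R_total = 25/0.4517

Q ≈ 55.3 W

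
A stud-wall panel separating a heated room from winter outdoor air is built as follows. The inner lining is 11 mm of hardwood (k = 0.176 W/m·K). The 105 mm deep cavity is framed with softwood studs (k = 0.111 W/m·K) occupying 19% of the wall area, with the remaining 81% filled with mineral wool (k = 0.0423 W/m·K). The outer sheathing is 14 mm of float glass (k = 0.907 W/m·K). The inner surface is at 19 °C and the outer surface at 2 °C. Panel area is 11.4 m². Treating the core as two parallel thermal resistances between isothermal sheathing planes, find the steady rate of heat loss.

Q ≈ 98.1 W

Sheathing layers in series; stud and cavity paths in parallel between them.
R_inner = 0.011/(0.176×11.4) = 0.005482 K/W
R_stud  = 0.105/(0.111×0.19×11.4) = 0.4367 K/W
R_cav   = 0.105/(0.0423×0.81×11.4) = 0.2688 K/W
1/R_core = 1/R_stud + 1/R_cav → R_core = 0.1664 K/W
R_outer = 0.014/(0.907×11.4) = 0.001354 K/W
R_total = 0.1732 K/W
Q = ΔT/R_total = 17/0.1732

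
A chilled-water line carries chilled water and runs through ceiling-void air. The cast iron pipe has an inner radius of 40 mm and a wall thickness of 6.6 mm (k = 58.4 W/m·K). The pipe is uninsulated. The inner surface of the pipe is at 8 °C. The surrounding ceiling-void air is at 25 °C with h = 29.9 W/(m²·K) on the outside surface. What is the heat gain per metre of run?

q′ ≈ 148 W/m

Cylindrical conduction, so R = ln(r₂/r₁)/(2πkL) per layer, in series:
R_cast iron pipe wall = ln(46.6/40)/(2π×58.4×1) = 4.162×10^-4 K/W
R_outer film = 1/(h_o·2πr_oL) = 1/(29.9×2π×0.0466×1) = 0.1142 K/W
R_total = 0.1146 K/W
Q = ΔT/R_total = 17/0.1146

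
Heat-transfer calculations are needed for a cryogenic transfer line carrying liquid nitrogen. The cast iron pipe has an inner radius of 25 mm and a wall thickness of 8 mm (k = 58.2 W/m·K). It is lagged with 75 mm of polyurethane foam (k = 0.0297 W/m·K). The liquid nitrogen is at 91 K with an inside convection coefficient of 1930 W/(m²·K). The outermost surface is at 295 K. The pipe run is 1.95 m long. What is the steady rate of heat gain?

Q ≈ 62.6 W

Per-layer cylindrical resistances, series-summed:
R_inner film = 1/(h_i·2πr₁L) = 1/(1930×2π×0.025×1.95) = 0.001692 K/W
R_cast iron pipe wall = ln(33/25)/(2π×58.2×1.95) = 3.893×10^-4 K/W
R_polyurethane foam = ln(108/33)/(2π×0.0297×1.95) = 3.258 K/W
R_total = 3.26 K/W
Q = ΔT/R_total = 204/3.26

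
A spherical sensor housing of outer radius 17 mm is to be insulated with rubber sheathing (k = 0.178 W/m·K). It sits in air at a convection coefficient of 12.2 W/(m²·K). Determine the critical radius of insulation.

r_cr ≈ 29.2 mm

For a sphere r_cr = 2k/h = 2×0.178/12.2
r_cr = 29.2 mm; since the bare radius (17 mm) is below r_cr, adding a thin layer of insulation will *increase* heat loss.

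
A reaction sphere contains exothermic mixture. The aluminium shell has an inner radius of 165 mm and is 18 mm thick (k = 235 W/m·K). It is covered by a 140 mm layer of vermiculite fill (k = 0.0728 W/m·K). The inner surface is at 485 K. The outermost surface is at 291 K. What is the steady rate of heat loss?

Radial (spherical) resistances in series:
R_aluminium shell = (1/0.165 − 1/0.183)/(4π×235) = 2.019×10^-4 K/W
R_vermiculite fill = (1/0.183 − 1/0.323)/(4π×0.0728) = 2.589 K/W
R_total = 2.589 K/W
Q = ΔT/R_total = 194/2.589

Q ≈ 74.9 W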